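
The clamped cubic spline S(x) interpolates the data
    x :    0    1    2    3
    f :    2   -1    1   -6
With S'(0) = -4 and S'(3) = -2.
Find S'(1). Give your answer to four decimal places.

Let M_i = S''(x_i). Step sizes h_i = 1, 1, 1; slopes of the chords Δ_i = (y_(i+1) - y_i)/h_i = -3, 2, -7.
  1·M_0 + 4·M_1 + 1·M_2 = 6(Δ_1 - Δ_0) = 30
  1·M_1 + 4·M_2 + 1·M_3 = 6(Δ_2 - Δ_1) = -54
Clamped end conditions give two more equations: 2h_0·M_0 + h_0·M_1 = 6(Δ_0 - S'(0)) = 6 and h_2·M_2 + 2h_2·M_3 = 6(S'(3) - Δ_2) = 30.
Hence M_0 = -64/15, M_1 = 218/15, M_2 = -358/15, M_3 = 404/15.
On [1, 2], S'(x) = b_1 + 2c_1·(x - 1) + 3d_1·(x - 1)² with b_1 = Δ_1 - h_1(2M_1 + M_2)/6 = 17/15, c_1 = M_1/2 = 109/15, d_1 = (M_2 - M_1)/(6h_1) = -32/5. So S'(1) = 17/15.

1.1333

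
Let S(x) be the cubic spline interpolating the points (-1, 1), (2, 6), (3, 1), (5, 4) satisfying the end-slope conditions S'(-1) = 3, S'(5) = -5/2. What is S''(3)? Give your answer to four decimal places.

Put M_i = S'' at the i-th knot. Here h = (3, 1, 2) and Δ = (5/3, -5, 3/2), so the interior equations h_(i-1)·M_(i-1) + 2(h_(i-1)+h_i)·M_i + h_i·M_(i+1) = 6(Δ_i − Δ_(i-1)) read
  3·M_0 + 8·M_1 + 1·M_2 = 6(Δ_1 - Δ_0) = -40
  1·M_1 + 6·M_2 + 2·M_3 = 6(Δ_2 - Δ_1) = 39
Clamped end conditions give two more equations: 2h_0·M_0 + h_0·M_1 = 6(Δ_0 - S'(-1)) = -8 and h_2·M_2 + 2h_2·M_3 = 6(S'(5) - Δ_2) = -24.
Solving: M_0 = 7/3, M_1 = -22/3, M_2 = 35/3, M_3 = -71/6.

11.6667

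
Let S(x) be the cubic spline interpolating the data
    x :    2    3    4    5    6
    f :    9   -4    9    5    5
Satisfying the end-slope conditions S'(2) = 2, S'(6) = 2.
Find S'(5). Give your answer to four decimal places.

With m_i denoting the second derivative at x_i, h_i = 1, 1, 1, 1, and Δ_i = (y_(i+1) − y_i)/h_i = -13, 13, -4, 0:
  1·m_0 + 4·m_1 + 1·m_2 = 6(Δ_1 - Δ_0) = 156
  1·m_1 + 4·m_2 + 1·m_3 = 6(Δ_2 - Δ_1) = -102
  1·m_2 + 4·m_3 + 1·m_4 = 6(Δ_3 - Δ_2) = 24
Clamped end conditions give two more equations: 2h_0·m_0 + h_0·m_1 = 6(Δ_0 - S'(2)) = -90 and h_3·m_3 + 2h_3·m_4 = 6(S'(6) - Δ_3) = 12.
Solving: m_0 = -564/7, m_1 = 498/7, m_2 = -48, m_3 = 132/7, m_4 = -24/7.
On [5, 6], S'(x) = b_3 + 2c_3·(x - 5) + 3d_3·(x - 5)² with b_3 = Δ_3 - h_3(2m_3 + m_4)/6 = -40/7, c_3 = m_3/2 = 66/7, d_3 = (m_4 - m_3)/(6h_3) = -26/7. So S'(5) = -40/7.

-5.7143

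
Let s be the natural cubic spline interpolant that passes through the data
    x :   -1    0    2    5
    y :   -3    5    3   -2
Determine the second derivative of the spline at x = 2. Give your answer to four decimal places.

Write m_i for s''(x_i). With h_i = 1, 2, 3 and divided differences Δ_i = 8, -1, -5/3, the continuity of s' gives the tridiagonal system
  1·m_0 + 6·m_1 + 2·m_2 = 6(Δ_1 - Δ_0) = -54
  2·m_1 + 10·m_2 + 3·m_3 = 6(Δ_2 - Δ_1) = -4
Natural end conditions: m_0 = m_3 = 0.
Solving: m_0 = 0, m_1 = -19/2, m_2 = 3/2, m_3 = 0.

1.5000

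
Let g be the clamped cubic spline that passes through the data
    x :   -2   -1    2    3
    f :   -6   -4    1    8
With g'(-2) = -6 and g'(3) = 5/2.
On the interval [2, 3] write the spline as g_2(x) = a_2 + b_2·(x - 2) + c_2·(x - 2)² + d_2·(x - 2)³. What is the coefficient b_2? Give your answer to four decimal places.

7.0317

Put M_i = g'' at the i-th knot. Here h = (1, 3, 1) and Δ = (2, 5/3, 7), so the interior equations h_(i-1)·M_(i-1) + 2(h_(i-1)+h_i)·M_i + h_i·M_(i+1) = 6(Δ_i − Δ_(i-1)) read
  1·M_0 + 8·M_1 + 3·M_2 = 6(Δ_1 - Δ_0) = -2
  3·M_1 + 8·M_2 + 1·M_3 = 6(Δ_2 - Δ_1) = 32
Clamped end conditions give two more equations: 2h_0·M_0 + h_0·M_1 = 6(Δ_0 - g'(-2)) = 48 and h_2·M_2 + 2h_2·M_3 = 6(g'(3) - Δ_2) = -27.
Hence M_0 = 1733/63, M_1 = -442/63, M_2 = 559/63, M_3 = -1130/63.
On [2, 3], with g_2(x) = a_2 + b_2·(x - 2) + c_2·(x - 2)² + d_2·(x - 2)³: c_2 = M_2/2 = 559/126, d_2 = (M_3 - M_2)/(6h_2) = -563/126, b_2 = Δ_2 - h_2(2M_2 + M_3)/6 = 443/63.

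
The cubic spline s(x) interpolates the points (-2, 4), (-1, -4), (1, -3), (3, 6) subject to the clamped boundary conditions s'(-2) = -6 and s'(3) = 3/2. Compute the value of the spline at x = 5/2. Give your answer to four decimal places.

With σ_i denoting the second derivative at x_i, h_i = 1, 2, 2, and Δ_i = (y_(i+1) − y_i)/h_i = -8, 1/2, 9/2:
  1·σ_0 + 6·σ_1 + 2·σ_2 = 6(Δ_1 - Δ_0) = 51
  2·σ_1 + 8·σ_2 + 2·σ_3 = 6(Δ_2 - Δ_1) = 24
Clamped end conditions give two more equations: 2h_0·σ_0 + h_0·σ_1 = 6(Δ_0 - s'(-2)) = -12 and h_2·σ_2 + 2h_2·σ_3 = 6(s'(3) - Δ_2) = -18.
Solving the tridiagonal system: σ_0 = -249/23, σ_1 = 222/23, σ_2 = 45/23, σ_3 = -126/23.
On [1, 3], s(x) = -3 + 231/46·(x - 1) + 45/46·(x - 1)² - 57/92·(x - 1)³.
With (x - 1) = 3/2: s(5/2) = 3417/736.

4.6427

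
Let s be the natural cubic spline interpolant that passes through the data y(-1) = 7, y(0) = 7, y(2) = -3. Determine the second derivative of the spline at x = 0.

-5

Let M_i = s''(x_i). Step sizes h_i = 1, 2; slopes of the chords Δ_i = (y_(i+1) - y_i)/h_i = 0, -5.
  1·M_0 + 6·M_1 + 2·M_2 = 6(Δ_1 - Δ_0) = -30
Natural end conditions: M_0 = M_2 = 0.
Forward elimination and back-substitution give M_0 = 0, M_1 = -5, M_2 = 0.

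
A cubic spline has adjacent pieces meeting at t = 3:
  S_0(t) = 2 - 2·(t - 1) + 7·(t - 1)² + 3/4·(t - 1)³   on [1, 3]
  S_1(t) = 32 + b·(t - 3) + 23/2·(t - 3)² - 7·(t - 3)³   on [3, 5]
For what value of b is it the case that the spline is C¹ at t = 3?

35

S_0'(t) = -2 + 14·(t - 1) + 9/4·(t - 1)², so S_0'(3) = 35. On the right, S_1'(3) = b, so b = 35.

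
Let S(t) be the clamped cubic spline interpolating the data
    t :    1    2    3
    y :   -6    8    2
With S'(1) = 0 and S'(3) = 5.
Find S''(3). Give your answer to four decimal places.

Put M_i = S'' at the i-th knot. Here h = (1, 1) and Δ = (14, -6), so the interior equations h_(i-1)·M_(i-1) + 2(h_(i-1)+h_i)·M_i + h_i·M_(i+1) = 6(Δ_i − Δ_(i-1)) read
  1·M_0 + 4·M_1 + 1·M_2 = 6(Δ_1 - Δ_0) = -120
Clamped end conditions give two more equations: 2h_0·M_0 + h_0·M_1 = 6(Δ_0 - S'(1)) = 84 and h_1·M_1 + 2h_1·M_2 = 6(S'(3) - Δ_1) = 66.
Forward elimination and back-substitution give M_0 = 149/2, M_1 = -65, M_2 = 131/2.

65.5000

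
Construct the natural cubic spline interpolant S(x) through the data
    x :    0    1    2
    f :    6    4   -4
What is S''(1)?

Write M_i for S''(x_i). With h_i = 1, 1 and divided differences Δ_i = -2, -8, the continuity of S' gives the tridiagonal system
  1·M_0 + 4·M_1 + 1·M_2 = 6(Δ_1 - Δ_0) = -36
Natural end conditions: M_0 = M_2 = 0.
Forward elimination and back-substitution give M_0 = 0, M_1 = -9, M_2 = 0.

-9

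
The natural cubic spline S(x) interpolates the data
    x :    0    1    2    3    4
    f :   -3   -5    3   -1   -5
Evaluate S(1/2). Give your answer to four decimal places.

-5.3259

Let M_i = S''(x_i). Step sizes h_i = 1, 1, 1, 1; slopes of the chords Δ_i = (y_(i+1) - y_i)/h_i = -2, 8, -4, -4.
  1·M_0 + 4·M_1 + 1·M_2 = 6(Δ_1 - Δ_0) = 60
  1·M_1 + 4·M_2 + 1·M_3 = 6(Δ_2 - Δ_1) = -72
  1·M_2 + 4·M_3 + 1·M_4 = 6(Δ_3 - Δ_2) = 0
Natural end conditions: M_0 = M_4 = 0.
Hence M_0 = 0, M_1 = 297/14, M_2 = -174/7, M_3 = 87/14, M_4 = 0.
On [0, 1], S(x) = -3 - 155/28·x + 0·x² + 99/28·x³.
With x = 1/2: S(1/2) = -1193/224.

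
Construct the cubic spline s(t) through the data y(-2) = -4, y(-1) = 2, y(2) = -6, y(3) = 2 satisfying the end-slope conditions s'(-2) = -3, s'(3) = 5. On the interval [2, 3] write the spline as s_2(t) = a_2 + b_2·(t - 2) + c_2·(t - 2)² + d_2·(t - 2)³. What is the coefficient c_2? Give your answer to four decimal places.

Put σ_i = s'' at the i-th knot. Here h = (1, 3, 1) and Δ = (6, -8/3, 8), so the interior equations h_(i-1)·σ_(i-1) + 2(h_(i-1)+h_i)·σ_i + h_i·σ_(i+1) = 6(Δ_i − Δ_(i-1)) read
  1·σ_0 + 8·σ_1 + 3·σ_2 = 6(Δ_1 - Δ_0) = -52
  3·σ_1 + 8·σ_2 + 1·σ_3 = 6(Δ_2 - Δ_1) = 64
Clamped end conditions give two more equations: 2h_0·σ_0 + h_0·σ_1 = 6(Δ_0 - s'(-2)) = 54 and h_2·σ_2 + 2h_2·σ_3 = 6(s'(3) - Δ_2) = -18.
Solving the tridiagonal system: σ_0 = 2242/63, σ_1 = -1082/63, σ_2 = 1046/63, σ_3 = -1090/63.
On [2, 3], with s_2(t) = a_2 + b_2·(t - 2) + c_2·(t - 2)² + d_2·(t - 2)³: c_2 = σ_2/2 = 523/63, d_2 = (σ_3 - σ_2)/(6h_2) = -356/63, b_2 = Δ_2 - h_2(2σ_2 + σ_3)/6 = 337/63.

8.3016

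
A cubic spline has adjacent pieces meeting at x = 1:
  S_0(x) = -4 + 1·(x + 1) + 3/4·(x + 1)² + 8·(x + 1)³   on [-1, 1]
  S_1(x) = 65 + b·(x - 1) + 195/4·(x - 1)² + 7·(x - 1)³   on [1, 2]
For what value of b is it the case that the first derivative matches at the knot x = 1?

S_0'(x) = 1 + 3/2·(x + 1) + 24·(x + 1)², so S_0'(1) = 100. On the right, S_1'(1) = b, so b = 100.

100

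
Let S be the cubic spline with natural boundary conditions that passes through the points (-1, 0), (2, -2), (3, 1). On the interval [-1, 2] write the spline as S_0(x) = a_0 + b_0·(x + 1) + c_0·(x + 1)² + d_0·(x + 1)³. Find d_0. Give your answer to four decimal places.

0.1528

Write M_i for S''(x_i). With h_i = 3, 1 and divided differences Δ_i = -2/3, 3, the continuity of S' gives the tridiagonal system
  3·M_0 + 8·M_1 + 1·M_2 = 6(Δ_1 - Δ_0) = 22
Natural end conditions: M_0 = M_2 = 0.
Forward elimination and back-substitution give M_0 = 0, M_1 = 11/4, M_2 = 0.
On [-1, 2], with S_0(x) = a_0 + b_0·(x + 1) + c_0·(x + 1)² + d_0·(x + 1)³: c_0 = M_0/2 = 0, d_0 = (M_1 - M_0)/(6h_0) = 11/72, b_0 = Δ_0 - h_0(2M_0 + M_1)/6 = -49/24.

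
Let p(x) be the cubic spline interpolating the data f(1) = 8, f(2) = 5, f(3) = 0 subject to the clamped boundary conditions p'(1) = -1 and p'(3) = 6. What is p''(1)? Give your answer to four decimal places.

0.5000

Let m_i = p''(x_i). Step sizes h_i = 1, 1; slopes of the chords Δ_i = (y_(i+1) - y_i)/h_i = -3, -5.
  1·m_0 + 4·m_1 + 1·m_2 = 6(Δ_1 - Δ_0) = -12
Clamped end conditions give two more equations: 2h_0·m_0 + h_0·m_1 = 6(Δ_0 - p'(1)) = -12 and h_1·m_1 + 2h_1·m_2 = 6(p'(3) - Δ_1) = 66.
Forward elimination and back-substitution give m_0 = 1/2, m_1 = -13, m_2 = 79/2.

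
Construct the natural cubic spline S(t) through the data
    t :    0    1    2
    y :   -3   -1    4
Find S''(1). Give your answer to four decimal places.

4.5000

Write m_i for S''(x_i). With h_i = 1, 1 and divided differences Δ_i = 2, 5, the continuity of S' gives the tridiagonal system
  1·m_0 + 4·m_1 + 1·m_2 = 6(Δ_1 - Δ_0) = 18
Natural end conditions: m_0 = m_2 = 0.
Solving the tridiagonal system: m_0 = 0, m_1 = 9/2, m_2 = 0.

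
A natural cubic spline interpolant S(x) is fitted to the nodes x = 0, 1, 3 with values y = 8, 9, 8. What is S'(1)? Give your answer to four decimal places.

0.5000

With σ_i denoting the second derivative at x_i, h_i = 1, 2, and Δ_i = (y_(i+1) − y_i)/h_i = 1, -1/2:
  1·σ_0 + 6·σ_1 + 2·σ_2 = 6(Δ_1 - Δ_0) = -9
Natural end conditions: σ_0 = σ_2 = 0.
Hence σ_0 = 0, σ_1 = -3/2, σ_2 = 0.
On [1, 3], S'(x) = b_1 + 2c_1·(x - 1) + 3d_1·(x - 1)² with b_1 = Δ_1 - h_1(2σ_1 + σ_2)/6 = 1/2, c_1 = σ_1/2 = -3/4, d_1 = (σ_2 - σ_1)/(6h_1) = 1/8. So S'(1) = 1/2.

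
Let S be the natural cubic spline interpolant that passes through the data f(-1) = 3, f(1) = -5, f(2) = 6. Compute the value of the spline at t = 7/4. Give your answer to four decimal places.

Put M_i = S'' at the i-th knot. Here h = (2, 1) and Δ = (-4, 11), so the interior equations h_(i-1)·M_(i-1) + 2(h_(i-1)+h_i)·M_i + h_i·M_(i+1) = 6(Δ_i − Δ_(i-1)) read
  2·M_0 + 6·M_1 + 1·M_2 = 6(Δ_1 - Δ_0) = 90
Natural end conditions: M_0 = M_2 = 0.
Hence M_0 = 0, M_1 = 15, M_2 = 0.
On [1, 2], S(t) = -5 + 6·(t - 1) + 15/2·(t - 1)² - 5/2·(t - 1)³.
With (t - 1) = 3/4: S(7/4) = 341/128.

2.6641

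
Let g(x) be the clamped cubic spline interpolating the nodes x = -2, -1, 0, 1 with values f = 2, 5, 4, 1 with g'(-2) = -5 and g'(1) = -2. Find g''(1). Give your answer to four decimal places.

3.2000

Put M_i = g'' at the i-th knot. Here h = (1, 1, 1) and Δ = (3, -1, -3), so the interior equations h_(i-1)·M_(i-1) + 2(h_(i-1)+h_i)·M_i + h_i·M_(i+1) = 6(Δ_i − Δ_(i-1)) read
  1·M_0 + 4·M_1 + 1·M_2 = 6(Δ_1 - Δ_0) = -24
  1·M_1 + 4·M_2 + 1·M_3 = 6(Δ_2 - Δ_1) = -12
Clamped end conditions give two more equations: 2h_0·M_0 + h_0·M_1 = 6(Δ_0 - g'(-2)) = 48 and h_2·M_2 + 2h_2·M_3 = 6(g'(1) - Δ_2) = 6.
Forward elimination and back-substitution give M_0 = 154/5, M_1 = -68/5, M_2 = -2/5, M_3 = 16/5.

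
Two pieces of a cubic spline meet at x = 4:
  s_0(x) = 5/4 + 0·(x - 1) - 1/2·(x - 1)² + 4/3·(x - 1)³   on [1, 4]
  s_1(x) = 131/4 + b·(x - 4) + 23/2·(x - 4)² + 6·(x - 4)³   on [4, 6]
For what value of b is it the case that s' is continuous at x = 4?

33

s_0'(x) = 0 - 1·(x - 1) + 4·(x - 1)², so s_0'(4) = 33. On the right, s_1'(4) = b, so b = 33.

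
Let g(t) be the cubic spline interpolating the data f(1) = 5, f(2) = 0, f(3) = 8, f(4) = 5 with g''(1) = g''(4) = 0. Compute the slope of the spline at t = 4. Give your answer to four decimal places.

Let M_i = g''(x_i). Step sizes h_i = 1, 1, 1; slopes of the chords Δ_i = (y_(i+1) - y_i)/h_i = -5, 8, -3.
  1·M_0 + 4·M_1 + 1·M_2 = 6(Δ_1 - Δ_0) = 78
  1·M_1 + 4·M_2 + 1·M_3 = 6(Δ_2 - Δ_1) = -66
Natural end conditions: M_0 = M_3 = 0.
Solving the tridiagonal system: M_0 = 0, M_1 = 126/5, M_2 = -114/5, M_3 = 0.
On [3, 4], g'(t) = b_2 + 2c_2·(t - 3) + 3d_2·(t - 3)² with b_2 = Δ_2 - h_2(2M_2 + M_3)/6 = 23/5, c_2 = M_2/2 = -57/5, d_2 = (M_3 - M_2)/(6h_2) = 19/5. So g'(4) = -34/5.

-6.8000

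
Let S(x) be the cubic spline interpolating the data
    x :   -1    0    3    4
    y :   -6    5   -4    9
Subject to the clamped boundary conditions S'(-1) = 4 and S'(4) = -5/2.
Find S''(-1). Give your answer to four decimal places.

33.8571

Let m_i = S''(x_i). Step sizes h_i = 1, 3, 1; slopes of the chords Δ_i = (y_(i+1) - y_i)/h_i = 11, -3, 13.
  1·m_0 + 8·m_1 + 3·m_2 = 6(Δ_1 - Δ_0) = -84
  3·m_1 + 8·m_2 + 1·m_3 = 6(Δ_2 - Δ_1) = 96
Clamped end conditions give two more equations: 2h_0·m_0 + h_0·m_1 = 6(Δ_0 - S'(-1)) = 42 and h_2·m_2 + 2h_2·m_3 = 6(S'(4) - Δ_2) = -93.
Solving: m_0 = 237/7, m_1 = -180/7, m_2 = 205/7, m_3 = -428/7.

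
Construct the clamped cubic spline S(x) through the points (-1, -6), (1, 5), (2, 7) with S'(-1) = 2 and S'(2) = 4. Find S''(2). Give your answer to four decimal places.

10.1667

Put M_i = S'' at the i-th knot. Here h = (2, 1) and Δ = (11/2, 2), so the interior equations h_(i-1)·M_(i-1) + 2(h_(i-1)+h_i)·M_i + h_i·M_(i+1) = 6(Δ_i − Δ_(i-1)) read
  2·M_0 + 6·M_1 + 1·M_2 = 6(Δ_1 - Δ_0) = -21
Clamped end conditions give two more equations: 2h_0·M_0 + h_0·M_1 = 6(Δ_0 - S'(-1)) = 21 and h_1·M_1 + 2h_1·M_2 = 6(S'(2) - Δ_1) = 12.
Hence M_0 = 113/12, M_1 = -25/3, M_2 = 61/6.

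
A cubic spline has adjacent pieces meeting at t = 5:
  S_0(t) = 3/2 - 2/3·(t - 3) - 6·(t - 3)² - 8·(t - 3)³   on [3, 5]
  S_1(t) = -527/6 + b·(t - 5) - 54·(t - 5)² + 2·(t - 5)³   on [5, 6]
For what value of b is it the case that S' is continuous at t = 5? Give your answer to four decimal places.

-120.6667

S_0'(t) = -2/3 - 12·(t - 3) - 24·(t - 3)², so S_0'(5) = -362/3. On the right, S_1'(5) = b, so b = -362/3.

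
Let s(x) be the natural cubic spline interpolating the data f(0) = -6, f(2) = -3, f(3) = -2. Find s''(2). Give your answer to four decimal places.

Write σ_i for s''(x_i). With h_i = 2, 1 and divided differences Δ_i = 3/2, 1, the continuity of s' gives the tridiagonal system
  2·σ_0 + 6·σ_1 + 1·σ_2 = 6(Δ_1 - Δ_0) = -3
Natural end conditions: σ_0 = σ_2 = 0.
Forward elimination and back-substitution give σ_0 = 0, σ_1 = -1/2, σ_2 = 0.

-0.5000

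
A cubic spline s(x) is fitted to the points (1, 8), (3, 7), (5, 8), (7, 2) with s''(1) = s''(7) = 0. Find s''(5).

With M_i denoting the second derivative at x_i, h_i = 2, 2, 2, and Δ_i = (y_(i+1) − y_i)/h_i = -1/2, 1/2, -3:
  2·M_0 + 8·M_1 + 2·M_2 = 6(Δ_1 - Δ_0) = 6
  2·M_1 + 8·M_2 + 2·M_3 = 6(Δ_2 - Δ_1) = -21
Natural end conditions: M_0 = M_3 = 0.
Forward elimination and back-substitution give M_0 = 0, M_1 = 3/2, M_2 = -3, M_3 = 0.

-3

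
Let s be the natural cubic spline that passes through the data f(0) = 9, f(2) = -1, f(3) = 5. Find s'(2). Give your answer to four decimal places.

With M_i denoting the second derivative at x_i, h_i = 2, 1, and Δ_i = (y_(i+1) − y_i)/h_i = -5, 6:
  2·M_0 + 6·M_1 + 1·M_2 = 6(Δ_1 - Δ_0) = 66
Natural end conditions: M_0 = M_2 = 0.
Solving the tridiagonal system: M_0 = 0, M_1 = 11, M_2 = 0.
On [2, 3], s'(t) = b_1 + 2c_1·(t - 2) + 3d_1·(t - 2)² with b_1 = Δ_1 - h_1(2M_1 + M_2)/6 = 7/3, c_1 = M_1/2 = 11/2, d_1 = (M_2 - M_1)/(6h_1) = -11/6. So s'(2) = 7/3.

2.3333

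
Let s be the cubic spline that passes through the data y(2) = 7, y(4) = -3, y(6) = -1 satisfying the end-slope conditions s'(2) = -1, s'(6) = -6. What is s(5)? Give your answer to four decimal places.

Let M_i = s''(x_i). Step sizes h_i = 2, 2; slopes of the chords Δ_i = (y_(i+1) - y_i)/h_i = -5, 1.
  2·M_0 + 8·M_1 + 2·M_2 = 6(Δ_1 - Δ_0) = 36
Clamped end conditions give two more equations: 2h_0·M_0 + h_0·M_1 = 6(Δ_0 - s'(2)) = -24 and h_1·M_1 + 2h_1·M_2 = 6(s'(6) - Δ_1) = -42.
Forward elimination and back-substitution give M_0 = -47/4, M_1 = 23/2, M_2 = -65/4.
On [4, 6], s(t) = -3 - 5/4·(t - 4) + 23/4·(t - 4)² - 37/16·(t - 4)³.
With (t - 4) = 1: s(5) = -13/16.

-0.8125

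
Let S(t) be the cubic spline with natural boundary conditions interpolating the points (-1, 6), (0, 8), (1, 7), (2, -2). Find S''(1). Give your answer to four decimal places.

-11.6000

Let σ_i = S''(x_i). Step sizes h_i = 1, 1, 1; slopes of the chords Δ_i = (y_(i+1) - y_i)/h_i = 2, -1, -9.
  1·σ_0 + 4·σ_1 + 1·σ_2 = 6(Δ_1 - Δ_0) = -18
  1·σ_1 + 4·σ_2 + 1·σ_3 = 6(Δ_2 - Δ_1) = -48
Natural end conditions: σ_0 = σ_3 = 0.
Solving: σ_0 = 0, σ_1 = -8/5, σ_2 = -58/5, σ_3 = 0.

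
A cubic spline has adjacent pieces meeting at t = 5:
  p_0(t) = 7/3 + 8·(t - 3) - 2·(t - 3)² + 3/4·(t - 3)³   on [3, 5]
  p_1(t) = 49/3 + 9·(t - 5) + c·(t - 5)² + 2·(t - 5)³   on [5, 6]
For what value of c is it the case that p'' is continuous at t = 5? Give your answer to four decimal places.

2.5000

p_0''(t) = -4 + 9/2·(t - 3), so p_0''(5) = 5. On the right, p_1''(5) = 2c, so c = 5/2.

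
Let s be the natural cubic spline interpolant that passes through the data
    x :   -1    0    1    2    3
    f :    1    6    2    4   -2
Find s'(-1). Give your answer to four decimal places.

7.9821

Let m_i = s''(x_i). Step sizes h_i = 1, 1, 1, 1; slopes of the chords Δ_i = (y_(i+1) - y_i)/h_i = 5, -4, 2, -6.
  1·m_0 + 4·m_1 + 1·m_2 = 6(Δ_1 - Δ_0) = -54
  1·m_1 + 4·m_2 + 1·m_3 = 6(Δ_2 - Δ_1) = 36
  1·m_2 + 4·m_3 + 1·m_4 = 6(Δ_3 - Δ_2) = -48
Natural end conditions: m_0 = m_4 = 0.
Solving the tridiagonal system: m_0 = 0, m_1 = -501/28, m_2 = 123/7, m_3 = -459/28, m_4 = 0.
On [-1, 0], s'(x) = b_0 + 2c_0·(x + 1) + 3d_0·(x + 1)² with b_0 = Δ_0 - h_0(2m_0 + m_1)/6 = 447/56, c_0 = m_0/2 = 0, d_0 = (m_1 - m_0)/(6h_0) = -167/56. So s'(-1) = 447/56.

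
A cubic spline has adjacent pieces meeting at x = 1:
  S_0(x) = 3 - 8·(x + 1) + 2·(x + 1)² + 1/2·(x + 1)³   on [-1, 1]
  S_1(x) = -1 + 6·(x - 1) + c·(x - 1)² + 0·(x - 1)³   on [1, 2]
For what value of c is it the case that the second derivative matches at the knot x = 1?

S_0''(x) = 4 + 3·(x + 1), so S_0''(1) = 10. On the right, S_1''(1) = 2c, so c = 5.

5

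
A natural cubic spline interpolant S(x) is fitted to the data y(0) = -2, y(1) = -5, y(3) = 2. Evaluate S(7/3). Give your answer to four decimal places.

-1.6173

Put M_i = S'' at the i-th knot. Here h = (1, 2) and Δ = (-3, 7/2), so the interior equations h_(i-1)·M_(i-1) + 2(h_(i-1)+h_i)·M_i + h_i·M_(i+1) = 6(Δ_i − Δ_(i-1)) read
  1·M_0 + 6·M_1 + 2·M_2 = 6(Δ_1 - Δ_0) = 39
Natural end conditions: M_0 = M_2 = 0.
Hence M_0 = 0, M_1 = 13/2, M_2 = 0.
On [1, 3], S(x) = -5 - 5/6·(x - 1) + 13/4·(x - 1)² - 13/24·(x - 1)³.
With (x - 1) = 4/3: S(7/3) = -131/81.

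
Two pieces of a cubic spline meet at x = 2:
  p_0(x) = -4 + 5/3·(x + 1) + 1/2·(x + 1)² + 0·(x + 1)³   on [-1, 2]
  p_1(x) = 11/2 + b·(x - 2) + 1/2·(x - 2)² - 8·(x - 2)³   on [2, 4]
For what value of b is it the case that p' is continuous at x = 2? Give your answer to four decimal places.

4.6667

p_0'(x) = 5/3 + 1·(x + 1) + 0·(x + 1)², so p_0'(2) = 14/3. On the right, p_1'(2) = b, so b = 14/3.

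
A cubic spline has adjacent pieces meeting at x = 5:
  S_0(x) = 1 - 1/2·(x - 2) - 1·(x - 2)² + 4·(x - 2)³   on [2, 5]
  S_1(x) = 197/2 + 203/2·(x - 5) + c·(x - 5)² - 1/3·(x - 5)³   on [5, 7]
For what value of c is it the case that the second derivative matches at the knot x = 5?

S_0''(x) = -2 + 24·(x - 2), so S_0''(5) = 70. On the right, S_1''(5) = 2c, so c = 35.

35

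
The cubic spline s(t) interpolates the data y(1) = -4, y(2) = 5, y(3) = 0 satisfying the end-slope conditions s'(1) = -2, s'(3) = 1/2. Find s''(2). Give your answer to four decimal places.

-44.5000

With σ_i denoting the second derivative at x_i, h_i = 1, 1, and Δ_i = (y_(i+1) − y_i)/h_i = 9, -5:
  1·σ_0 + 4·σ_1 + 1·σ_2 = 6(Δ_1 - Δ_0) = -84
Clamped end conditions give two more equations: 2h_0·σ_0 + h_0·σ_1 = 6(Δ_0 - s'(1)) = 66 and h_1·σ_1 + 2h_1·σ_2 = 6(s'(3) - Δ_1) = 33.
Solving: σ_0 = 221/4, σ_1 = -89/2, σ_2 = 155/4.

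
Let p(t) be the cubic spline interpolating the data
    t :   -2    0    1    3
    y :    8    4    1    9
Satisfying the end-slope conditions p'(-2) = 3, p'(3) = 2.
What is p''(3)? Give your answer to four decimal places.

Let M_i = p''(x_i). Step sizes h_i = 2, 1, 2; slopes of the chords Δ_i = (y_(i+1) - y_i)/h_i = -2, -3, 4.
  2·M_0 + 6·M_1 + 1·M_2 = 6(Δ_1 - Δ_0) = -6
  1·M_1 + 6·M_2 + 2·M_3 = 6(Δ_2 - Δ_1) = 42
Clamped end conditions give two more equations: 2h_0·M_0 + h_0·M_1 = 6(Δ_0 - p'(-2)) = -30 and h_2·M_2 + 2h_2·M_3 = 6(p'(3) - Δ_2) = -12.
Forward elimination and back-substitution give M_0 = -119/16, M_1 = -1/8, M_2 = 77/8, M_3 = -125/16.

-7.8125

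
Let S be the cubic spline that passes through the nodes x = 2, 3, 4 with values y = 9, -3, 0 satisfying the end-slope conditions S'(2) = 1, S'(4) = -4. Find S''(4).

-46

Write m_i for S''(x_i). With h_i = 1, 1 and divided differences Δ_i = -12, 3, the continuity of S' gives the tridiagonal system
  1·m_0 + 4·m_1 + 1·m_2 = 6(Δ_1 - Δ_0) = 90
Clamped end conditions give two more equations: 2h_0·m_0 + h_0·m_1 = 6(Δ_0 - S'(2)) = -78 and h_1·m_1 + 2h_1·m_2 = 6(S'(4) - Δ_1) = -42.
Solving: m_0 = -64, m_1 = 50, m_2 = -46.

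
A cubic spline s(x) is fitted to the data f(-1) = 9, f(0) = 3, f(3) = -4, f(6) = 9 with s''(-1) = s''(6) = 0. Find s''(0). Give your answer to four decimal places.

Let σ_i = s''(x_i). Step sizes h_i = 1, 3, 3; slopes of the chords Δ_i = (y_(i+1) - y_i)/h_i = -6, -7/3, 13/3.
  1·σ_0 + 8·σ_1 + 3·σ_2 = 6(Δ_1 - Δ_0) = 22
  3·σ_1 + 12·σ_2 + 3·σ_3 = 6(Δ_2 - Δ_1) = 40
Natural end conditions: σ_0 = σ_3 = 0.
Solving the tridiagonal system: σ_0 = 0, σ_1 = 48/29, σ_2 = 254/87, σ_3 = 0.

1.6552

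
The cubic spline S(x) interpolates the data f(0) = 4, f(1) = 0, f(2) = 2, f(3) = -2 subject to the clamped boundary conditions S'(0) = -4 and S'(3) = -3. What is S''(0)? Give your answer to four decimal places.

-7.3333

With m_i denoting the second derivative at x_i, h_i = 1, 1, 1, and Δ_i = (y_(i+1) − y_i)/h_i = -4, 2, -4:
  1·m_0 + 4·m_1 + 1·m_2 = 6(Δ_1 - Δ_0) = 36
  1·m_1 + 4·m_2 + 1·m_3 = 6(Δ_2 - Δ_1) = -36
Clamped end conditions give two more equations: 2h_0·m_0 + h_0·m_1 = 6(Δ_0 - S'(0)) = 0 and h_2·m_2 + 2h_2·m_3 = 6(S'(3) - Δ_2) = 6.
Forward elimination and back-substitution give m_0 = -22/3, m_1 = 44/3, m_2 = -46/3, m_3 = 32/3.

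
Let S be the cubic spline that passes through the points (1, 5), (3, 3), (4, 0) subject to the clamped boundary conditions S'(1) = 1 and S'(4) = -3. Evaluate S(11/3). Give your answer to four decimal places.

1.0247

Put M_i = S'' at the i-th knot. Here h = (2, 1) and Δ = (-1, -3), so the interior equations h_(i-1)·M_(i-1) + 2(h_(i-1)+h_i)·M_i + h_i·M_(i+1) = 6(Δ_i − Δ_(i-1)) read
  2·M_0 + 6·M_1 + 1·M_2 = 6(Δ_1 - Δ_0) = -12
Clamped end conditions give two more equations: 2h_0·M_0 + h_0·M_1 = 6(Δ_0 - S'(1)) = -12 and h_1·M_1 + 2h_1·M_2 = 6(S'(4) - Δ_1) = 0.
Forward elimination and back-substitution give M_0 = -7/3, M_1 = -4/3, M_2 = 2/3.
On [3, 4], S(t) = 3 - 8/3·(t - 3) - 2/3·(t - 3)² + 1/3·(t - 3)³.
With (t - 3) = 2/3: S(11/3) = 83/81.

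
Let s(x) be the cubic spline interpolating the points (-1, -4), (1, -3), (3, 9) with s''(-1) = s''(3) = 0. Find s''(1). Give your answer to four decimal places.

With m_i denoting the second derivative at x_i, h_i = 2, 2, and Δ_i = (y_(i+1) − y_i)/h_i = 1/2, 6:
  2·m_0 + 8·m_1 + 2·m_2 = 6(Δ_1 - Δ_0) = 33
Natural end conditions: m_0 = m_2 = 0.
Solving the tridiagonal system: m_0 = 0, m_1 = 33/8, m_2 = 0.

4.1250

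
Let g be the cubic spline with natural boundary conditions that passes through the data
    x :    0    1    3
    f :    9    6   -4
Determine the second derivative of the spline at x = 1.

Write m_i for g''(x_i). With h_i = 1, 2 and divided differences Δ_i = -3, -5, the continuity of g' gives the tridiagonal system
  1·m_0 + 6·m_1 + 2·m_2 = 6(Δ_1 - Δ_0) = -12
Natural end conditions: m_0 = m_2 = 0.
Solving: m_0 = 0, m_1 = -2, m_2 = 0.

-2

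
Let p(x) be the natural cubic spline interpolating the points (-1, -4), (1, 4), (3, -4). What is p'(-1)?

6

Write m_i for p''(x_i). With h_i = 2, 2 and divided differences Δ_i = 4, -4, the continuity of p' gives the tridiagonal system
  2·m_0 + 8·m_1 + 2·m_2 = 6(Δ_1 - Δ_0) = -48
Natural end conditions: m_0 = m_2 = 0.
Solving: m_0 = 0, m_1 = -6, m_2 = 0.
On [-1, 1], p'(x) = b_0 + 2c_0·(x + 1) + 3d_0·(x + 1)² with b_0 = Δ_0 - h_0(2m_0 + m_1)/6 = 6, c_0 = m_0/2 = 0, d_0 = (m_1 - m_0)/(6h_0) = -1/2. So p'(-1) = 6.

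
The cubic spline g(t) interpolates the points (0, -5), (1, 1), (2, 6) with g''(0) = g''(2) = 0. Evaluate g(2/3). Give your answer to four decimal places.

Let m_i = g''(x_i). Step sizes h_i = 1, 1; slopes of the chords Δ_i = (y_(i+1) - y_i)/h_i = 6, 5.
  1·m_0 + 4·m_1 + 1·m_2 = 6(Δ_1 - Δ_0) = -6
Natural end conditions: m_0 = m_2 = 0.
Hence m_0 = 0, m_1 = -3/2, m_2 = 0.
On [0, 1], g(t) = -5 + 25/4·t + 0·t² - 1/4·t³.
With t = 2/3: g(2/3) = -49/54.

-0.9074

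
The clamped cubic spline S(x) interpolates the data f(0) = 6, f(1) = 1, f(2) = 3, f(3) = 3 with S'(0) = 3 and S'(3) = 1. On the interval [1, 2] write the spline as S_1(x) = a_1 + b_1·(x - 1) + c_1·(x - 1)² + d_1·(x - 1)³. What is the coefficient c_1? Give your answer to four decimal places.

Put M_i = S'' at the i-th knot. Here h = (1, 1, 1) and Δ = (-5, 2, 0), so the interior equations h_(i-1)·M_(i-1) + 2(h_(i-1)+h_i)·M_i + h_i·M_(i+1) = 6(Δ_i − Δ_(i-1)) read
  1·M_0 + 4·M_1 + 1·M_2 = 6(Δ_1 - Δ_0) = 42
  1·M_1 + 4·M_2 + 1·M_3 = 6(Δ_2 - Δ_1) = -12
Clamped end conditions give two more equations: 2h_0·M_0 + h_0·M_1 = 6(Δ_0 - S'(0)) = -48 and h_2·M_2 + 2h_2·M_3 = 6(S'(3) - Δ_2) = 6.
Hence M_0 = -524/15, M_1 = 328/15, M_2 = -158/15, M_3 = 124/15.
On [1, 2], with S_1(x) = a_1 + b_1·(x - 1) + c_1·(x - 1)² + d_1·(x - 1)³: c_1 = M_1/2 = 164/15, d_1 = (M_2 - M_1)/(6h_1) = -27/5, b_1 = Δ_1 - h_1(2M_1 + M_2)/6 = -53/15.

10.9333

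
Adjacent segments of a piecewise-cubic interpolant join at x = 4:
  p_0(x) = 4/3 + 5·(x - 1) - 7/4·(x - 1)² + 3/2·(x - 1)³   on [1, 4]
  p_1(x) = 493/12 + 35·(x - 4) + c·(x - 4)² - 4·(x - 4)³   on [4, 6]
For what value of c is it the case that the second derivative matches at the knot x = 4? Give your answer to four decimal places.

p_0''(x) = -7/2 + 9·(x - 1), so p_0''(4) = 47/2. On the right, p_1''(4) = 2c, so c = 47/4.

11.7500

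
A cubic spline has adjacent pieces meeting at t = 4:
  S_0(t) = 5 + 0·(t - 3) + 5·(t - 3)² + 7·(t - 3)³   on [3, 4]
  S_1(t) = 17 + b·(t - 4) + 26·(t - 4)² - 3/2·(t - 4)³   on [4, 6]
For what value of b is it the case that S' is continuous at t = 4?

31

S_0'(t) = 0 + 10·(t - 3) + 21·(t - 3)², so S_0'(4) = 31. On the right, S_1'(4) = b, so b = 31.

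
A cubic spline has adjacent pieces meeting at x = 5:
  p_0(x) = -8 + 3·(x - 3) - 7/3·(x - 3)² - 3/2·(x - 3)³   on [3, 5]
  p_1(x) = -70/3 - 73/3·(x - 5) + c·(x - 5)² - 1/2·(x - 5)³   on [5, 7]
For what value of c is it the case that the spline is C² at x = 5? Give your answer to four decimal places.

p_0''(x) = -14/3 - 9·(x - 3), so p_0''(5) = -68/3. On the right, p_1''(5) = 2c, so c = -34/3.

-11.3333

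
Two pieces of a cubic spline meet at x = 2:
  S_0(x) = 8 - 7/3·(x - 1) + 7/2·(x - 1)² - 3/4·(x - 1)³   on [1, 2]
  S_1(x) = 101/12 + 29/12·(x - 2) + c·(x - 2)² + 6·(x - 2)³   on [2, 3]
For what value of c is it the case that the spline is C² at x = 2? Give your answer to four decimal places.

1.2500

S_0''(x) = 7 - 9/2·(x - 1), so S_0''(2) = 5/2. On the right, S_1''(2) = 2c, so c = 5/4.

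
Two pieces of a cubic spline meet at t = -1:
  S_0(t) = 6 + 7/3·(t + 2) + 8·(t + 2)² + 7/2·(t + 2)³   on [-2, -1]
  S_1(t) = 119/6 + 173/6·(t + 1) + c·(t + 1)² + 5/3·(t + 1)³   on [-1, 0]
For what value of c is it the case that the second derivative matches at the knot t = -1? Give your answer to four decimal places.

18.5000

S_0''(t) = 16 + 21·(t + 2), so S_0''(-1) = 37. On the right, S_1''(-1) = 2c, so c = 37/2.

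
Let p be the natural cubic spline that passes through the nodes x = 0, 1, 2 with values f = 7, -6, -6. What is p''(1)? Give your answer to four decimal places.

Let M_i = p''(x_i). Step sizes h_i = 1, 1; slopes of the chords Δ_i = (y_(i+1) - y_i)/h_i = -13, 0.
  1·M_0 + 4·M_1 + 1·M_2 = 6(Δ_1 - Δ_0) = 78
Natural end conditions: M_0 = M_2 = 0.
Forward elimination and back-substitution give M_0 = 0, M_1 = 39/2, M_2 = 0.

19.5000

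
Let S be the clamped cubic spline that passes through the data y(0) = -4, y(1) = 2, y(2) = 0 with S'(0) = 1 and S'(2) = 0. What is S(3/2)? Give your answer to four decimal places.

Write m_i for S''(x_i). With h_i = 1, 1 and divided differences Δ_i = 6, -2, the continuity of S' gives the tridiagonal system
  1·m_0 + 4·m_1 + 1·m_2 = 6(Δ_1 - Δ_0) = -48
Clamped end conditions give two more equations: 2h_0·m_0 + h_0·m_1 = 6(Δ_0 - S'(0)) = 30 and h_1·m_1 + 2h_1·m_2 = 6(S'(2) - Δ_1) = 12.
Solving: m_0 = 53/2, m_1 = -23, m_2 = 35/2.
On [1, 2], S(x) = 2 + 11/4·(x - 1) - 23/2·(x - 1)² + 27/4·(x - 1)³.
With (x - 1) = 1/2: S(3/2) = 43/32.

1.3438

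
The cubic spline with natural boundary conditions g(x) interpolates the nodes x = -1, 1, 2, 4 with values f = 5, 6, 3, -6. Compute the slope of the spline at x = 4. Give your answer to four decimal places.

With M_i denoting the second derivative at x_i, h_i = 2, 1, 2, and Δ_i = (y_(i+1) − y_i)/h_i = 1/2, -3, -9/2:
  2·M_0 + 6·M_1 + 1·M_2 = 6(Δ_1 - Δ_0) = -21
  1·M_1 + 6·M_2 + 2·M_3 = 6(Δ_2 - Δ_1) = -9
Natural end conditions: M_0 = M_3 = 0.
Hence M_0 = 0, M_1 = -117/35, M_2 = -33/35, M_3 = 0.
On [2, 4], g'(x) = b_2 + 2c_2·(x - 2) + 3d_2·(x - 2)² with b_2 = Δ_2 - h_2(2M_2 + M_3)/6 = -271/70, c_2 = M_2/2 = -33/70, d_2 = (M_3 - M_2)/(6h_2) = 11/140. So g'(4) = -337/70.

-4.8143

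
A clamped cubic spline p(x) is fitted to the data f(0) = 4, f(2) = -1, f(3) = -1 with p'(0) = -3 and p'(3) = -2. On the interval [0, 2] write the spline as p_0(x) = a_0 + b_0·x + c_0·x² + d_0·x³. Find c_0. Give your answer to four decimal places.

Write M_i for p''(x_i). With h_i = 2, 1 and divided differences Δ_i = -5/2, 0, the continuity of p' gives the tridiagonal system
  2·M_0 + 6·M_1 + 1·M_2 = 6(Δ_1 - Δ_0) = 15
Clamped end conditions give two more equations: 2h_0·M_0 + h_0·M_1 = 6(Δ_0 - p'(0)) = 3 and h_1·M_1 + 2h_1·M_2 = 6(p'(3) - Δ_1) = -12.
Hence M_0 = -17/12, M_1 = 13/3, M_2 = -49/6.
On [0, 2], with p_0(x) = a_0 + b_0·x + c_0·x² + d_0·x³: c_0 = M_0/2 = -17/24, d_0 = (M_1 - M_0)/(6h_0) = 23/48, b_0 = Δ_0 - h_0(2M_0 + M_1)/6 = -3.

-0.7083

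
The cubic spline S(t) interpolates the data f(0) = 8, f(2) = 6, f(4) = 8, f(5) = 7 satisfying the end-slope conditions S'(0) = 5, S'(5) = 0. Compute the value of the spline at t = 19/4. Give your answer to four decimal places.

7.1420

Put M_i = S'' at the i-th knot. Here h = (2, 2, 1) and Δ = (-1, 1, -1), so the interior equations h_(i-1)·M_(i-1) + 2(h_(i-1)+h_i)·M_i + h_i·M_(i+1) = 6(Δ_i − Δ_(i-1)) read
  2·M_0 + 8·M_1 + 2·M_2 = 6(Δ_1 - Δ_0) = 12
  2·M_1 + 6·M_2 + 1·M_3 = 6(Δ_2 - Δ_1) = -12
Clamped end conditions give two more equations: 2h_0·M_0 + h_0·M_1 = 6(Δ_0 - S'(0)) = -36 and h_2·M_2 + 2h_2·M_3 = 6(S'(5) - Δ_2) = 6.
Solving the tridiagonal system: M_0 = -272/23, M_1 = 130/23, M_2 = -110/23, M_3 = 124/23.
On [4, 5], S(t) = 8 - 7/23·(t - 4) - 55/23·(t - 4)² + 39/23·(t - 4)³.
With (t - 4) = 3/4: S(19/4) = 10513/1472.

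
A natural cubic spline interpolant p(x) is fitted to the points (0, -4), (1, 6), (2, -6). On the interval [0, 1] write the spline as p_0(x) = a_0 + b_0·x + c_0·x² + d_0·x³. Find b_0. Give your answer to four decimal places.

15.5000

Put M_i = p'' at the i-th knot. Here h = (1, 1) and Δ = (10, -12), so the interior equations h_(i-1)·M_(i-1) + 2(h_(i-1)+h_i)·M_i + h_i·M_(i+1) = 6(Δ_i − Δ_(i-1)) read
  1·M_0 + 4·M_1 + 1·M_2 = 6(Δ_1 - Δ_0) = -132
Natural end conditions: M_0 = M_2 = 0.
Solving the tridiagonal system: M_0 = 0, M_1 = -33, M_2 = 0.
On [0, 1], with p_0(x) = a_0 + b_0·x + c_0·x² + d_0·x³: c_0 = M_0/2 = 0, d_0 = (M_1 - M_0)/(6h_0) = -11/2, b_0 = Δ_0 - h_0(2M_0 + M_1)/6 = 31/2.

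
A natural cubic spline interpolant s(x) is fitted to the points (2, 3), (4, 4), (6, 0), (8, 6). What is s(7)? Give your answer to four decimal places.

1.8750

Let M_i = s''(x_i). Step sizes h_i = 2, 2, 2; slopes of the chords Δ_i = (y_(i+1) - y_i)/h_i = 1/2, -2, 3.
  2·M_0 + 8·M_1 + 2·M_2 = 6(Δ_1 - Δ_0) = -15
  2·M_1 + 8·M_2 + 2·M_3 = 6(Δ_2 - Δ_1) = 30
Natural end conditions: M_0 = M_3 = 0.
Solving the tridiagonal system: M_0 = 0, M_1 = -3, M_2 = 9/2, M_3 = 0.
On [6, 8], s(x) = 0 + 0·(x - 6) + 9/4·(x - 6)² - 3/8·(x - 6)³.
With (x - 6) = 1: s(7) = 15/8.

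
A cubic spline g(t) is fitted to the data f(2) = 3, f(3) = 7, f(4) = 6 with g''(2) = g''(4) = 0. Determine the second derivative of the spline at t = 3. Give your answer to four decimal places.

-7.5000

Let M_i = g''(x_i). Step sizes h_i = 1, 1; slopes of the chords Δ_i = (y_(i+1) - y_i)/h_i = 4, -1.
  1·M_0 + 4·M_1 + 1·M_2 = 6(Δ_1 - Δ_0) = -30
Natural end conditions: M_0 = M_2 = 0.
Solving: M_0 = 0, M_1 = -15/2, M_2 = 0.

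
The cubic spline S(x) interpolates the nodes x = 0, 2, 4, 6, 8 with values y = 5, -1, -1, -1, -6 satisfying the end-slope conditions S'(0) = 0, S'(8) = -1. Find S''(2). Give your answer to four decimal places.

3.9464

Write σ_i for S''(x_i). With h_i = 2, 2, 2, 2 and divided differences Δ_i = -3, 0, 0, -5/2, the continuity of S' gives the tridiagonal system
  2·σ_0 + 8·σ_1 + 2·σ_2 = 6(Δ_1 - Δ_0) = 18
  2·σ_1 + 8·σ_2 + 2·σ_3 = 6(Δ_2 - Δ_1) = 0
  2·σ_2 + 8·σ_3 + 2·σ_4 = 6(Δ_3 - Δ_2) = -15
Clamped end conditions give two more equations: 2h_0·σ_0 + h_0·σ_1 = 6(Δ_0 - S'(0)) = -18 and h_3·σ_3 + 2h_3·σ_4 = 6(S'(8) - Δ_3) = 9.
Solving: σ_0 = -725/112, σ_1 = 221/56, σ_2 = -5/16, σ_3 = -151/56, σ_4 = 403/112.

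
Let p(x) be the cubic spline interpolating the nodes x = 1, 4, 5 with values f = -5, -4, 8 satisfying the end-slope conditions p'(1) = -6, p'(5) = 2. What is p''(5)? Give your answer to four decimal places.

Write M_i for p''(x_i). With h_i = 3, 1 and divided differences Δ_i = 1/3, 12, the continuity of p' gives the tridiagonal system
  3·M_0 + 8·M_1 + 1·M_2 = 6(Δ_1 - Δ_0) = 70
Clamped end conditions give two more equations: 2h_0·M_0 + h_0·M_1 = 6(Δ_0 - p'(1)) = 38 and h_1·M_1 + 2h_1·M_2 = 6(p'(5) - Δ_1) = -60.
Forward elimination and back-substitution give M_0 = -5/12, M_1 = 27/2, M_2 = -147/4.

-36.7500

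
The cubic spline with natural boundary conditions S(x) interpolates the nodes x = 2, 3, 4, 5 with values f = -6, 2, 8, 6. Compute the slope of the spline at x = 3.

8

With σ_i denoting the second derivative at x_i, h_i = 1, 1, 1, and Δ_i = (y_(i+1) − y_i)/h_i = 8, 6, -2:
  1·σ_0 + 4·σ_1 + 1·σ_2 = 6(Δ_1 - Δ_0) = -12
  1·σ_1 + 4·σ_2 + 1·σ_3 = 6(Δ_2 - Δ_1) = -48
Natural end conditions: σ_0 = σ_3 = 0.
Solving the tridiagonal system: σ_0 = 0, σ_1 = 0, σ_2 = -12, σ_3 = 0.
On [3, 4], S'(x) = b_1 + 2c_1·(x - 3) + 3d_1·(x - 3)² with b_1 = Δ_1 - h_1(2σ_1 + σ_2)/6 = 8, c_1 = σ_1/2 = 0, d_1 = (σ_2 - σ_1)/(6h_1) = -2. So S'(3) = 8.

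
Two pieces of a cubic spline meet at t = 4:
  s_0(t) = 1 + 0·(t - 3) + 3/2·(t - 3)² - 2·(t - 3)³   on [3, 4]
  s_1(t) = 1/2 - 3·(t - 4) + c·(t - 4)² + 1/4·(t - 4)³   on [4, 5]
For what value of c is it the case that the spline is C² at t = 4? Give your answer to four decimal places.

-4.5000

s_0''(t) = 3 - 12·(t - 3), so s_0''(4) = -9. On the right, s_1''(4) = 2c, so c = -9/2.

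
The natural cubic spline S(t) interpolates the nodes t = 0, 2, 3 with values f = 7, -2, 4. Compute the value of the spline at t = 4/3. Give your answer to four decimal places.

With σ_i denoting the second derivative at x_i, h_i = 2, 1, and Δ_i = (y_(i+1) − y_i)/h_i = -9/2, 6:
  2·σ_0 + 6·σ_1 + 1·σ_2 = 6(Δ_1 - Δ_0) = 63
Natural end conditions: σ_0 = σ_2 = 0.
Hence σ_0 = 0, σ_1 = 21/2, σ_2 = 0.
On [0, 2], S(t) = 7 - 8·t + 0·t² + 7/8·t³.
With t = 4/3: S(4/3) = -43/27.

-1.5926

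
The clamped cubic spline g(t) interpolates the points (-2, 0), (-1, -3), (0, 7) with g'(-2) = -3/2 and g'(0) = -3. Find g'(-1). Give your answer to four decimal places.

6.3750

Put m_i = g'' at the i-th knot. Here h = (1, 1) and Δ = (-3, 10), so the interior equations h_(i-1)·m_(i-1) + 2(h_(i-1)+h_i)·m_i + h_i·m_(i+1) = 6(Δ_i − Δ_(i-1)) read
  1·m_0 + 4·m_1 + 1·m_2 = 6(Δ_1 - Δ_0) = 78
Clamped end conditions give two more equations: 2h_0·m_0 + h_0·m_1 = 6(Δ_0 - g'(-2)) = -9 and h_1·m_1 + 2h_1·m_2 = 6(g'(0) - Δ_1) = -78.
Solving: m_0 = -99/4, m_1 = 81/2, m_2 = -237/4.
On [-1, 0], g'(t) = b_1 + 2c_1·(t + 1) + 3d_1·(t + 1)² with b_1 = Δ_1 - h_1(2m_1 + m_2)/6 = 51/8, c_1 = m_1/2 = 81/4, d_1 = (m_2 - m_1)/(6h_1) = -133/8. So g'(-1) = 51/8.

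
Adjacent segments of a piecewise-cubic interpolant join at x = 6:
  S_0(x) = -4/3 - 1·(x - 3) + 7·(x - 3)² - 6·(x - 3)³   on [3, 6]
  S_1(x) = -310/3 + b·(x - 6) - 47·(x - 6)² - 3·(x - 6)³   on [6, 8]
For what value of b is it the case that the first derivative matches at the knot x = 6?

S_0'(x) = -1 + 14·(x - 3) - 18·(x - 3)², so S_0'(6) = -121. On the right, S_1'(6) = b, so b = -121.

-121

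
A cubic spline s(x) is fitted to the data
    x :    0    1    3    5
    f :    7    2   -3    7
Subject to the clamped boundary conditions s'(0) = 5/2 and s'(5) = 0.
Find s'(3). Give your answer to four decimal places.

3.8043

Put M_i = s'' at the i-th knot. Here h = (1, 2, 2) and Δ = (-5, -5/2, 5), so the interior equations h_(i-1)·M_(i-1) + 2(h_(i-1)+h_i)·M_i + h_i·M_(i+1) = 6(Δ_i − Δ_(i-1)) read
  1·M_0 + 6·M_1 + 2·M_2 = 6(Δ_1 - Δ_0) = 15
  2·M_1 + 8·M_2 + 2·M_3 = 6(Δ_2 - Δ_1) = 45
Clamped end conditions give two more equations: 2h_0·M_0 + h_0·M_1 = 6(Δ_0 - s'(0)) = -45 and h_2·M_2 + 2h_2·M_3 = 6(s'(5) - Δ_2) = -30.
Forward elimination and back-substitution give M_0 = -565/23, M_1 = 95/23, M_2 = 170/23, M_3 = -515/46.
On [3, 5], s'(x) = b_2 + 2c_2·(x - 3) + 3d_2·(x - 3)² with b_2 = Δ_2 - h_2(2M_2 + M_3)/6 = 175/46, c_2 = M_2/2 = 85/23, d_2 = (M_3 - M_2)/(6h_2) = -285/184. So s'(3) = 175/46.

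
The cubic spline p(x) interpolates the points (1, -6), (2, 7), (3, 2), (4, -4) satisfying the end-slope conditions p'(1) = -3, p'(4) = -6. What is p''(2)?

With m_i denoting the second derivative at x_i, h_i = 1, 1, 1, and Δ_i = (y_(i+1) − y_i)/h_i = 13, -5, -6:
  1·m_0 + 4·m_1 + 1·m_2 = 6(Δ_1 - Δ_0) = -108
  1·m_1 + 4·m_2 + 1·m_3 = 6(Δ_2 - Δ_1) = -6
Clamped end conditions give two more equations: 2h_0·m_0 + h_0·m_1 = 6(Δ_0 - p'(1)) = 96 and h_2·m_2 + 2h_2·m_3 = 6(p'(4) - Δ_2) = 0.
Hence m_0 = 72, m_1 = -48, m_2 = 12, m_3 = -6.

-48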